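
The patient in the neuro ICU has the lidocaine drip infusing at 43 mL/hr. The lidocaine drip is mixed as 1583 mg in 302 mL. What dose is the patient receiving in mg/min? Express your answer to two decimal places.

3.76 mg/min

Concentration = 1583 mg ÷ 302 mL = 5.241722 mg/mL
Drug rate = 43 mL/hr × 5.241722 mg/mL = 225.394 mg/hr
225.394 mg/hr ÷ 60 min/hr = 3.756567 mg/min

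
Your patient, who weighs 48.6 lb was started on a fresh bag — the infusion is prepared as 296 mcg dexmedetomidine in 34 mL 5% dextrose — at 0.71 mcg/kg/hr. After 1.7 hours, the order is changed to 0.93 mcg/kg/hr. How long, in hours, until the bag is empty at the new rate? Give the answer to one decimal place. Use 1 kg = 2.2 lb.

13.1 hours

Initial rate:
Weight = 48.6 lb ÷ 2.2 lb/kg = 22.09091 kg
Dose = 0.71 mcg/kg/hr × 22.09091 kg = 15.68455 mcg/hr
Concentration = 296 mcg ÷ 34 mL = 8.705882 mcg/mL
Rate = 15.68455 mcg/hr ÷ 8.705882 mcg/mL = 1.801603 mL/hr
Volume infused so far = 1.801603 mL/hr × 1.7 hr = 3.062725 mL
Volume remaining = 34 − 3.062725 = 30.93727 mL
New rate:
Dose = 0.93 mcg/kg/hr × 22.09091 kg = 20.54455 mcg/hr
Rate = 20.54455 mcg/hr ÷ 8.705882 mcg/mL = 2.359846 mL/hr
Time remaining = 30.93727 mL ÷ 2.359846 mL/hr = 13.10987 hr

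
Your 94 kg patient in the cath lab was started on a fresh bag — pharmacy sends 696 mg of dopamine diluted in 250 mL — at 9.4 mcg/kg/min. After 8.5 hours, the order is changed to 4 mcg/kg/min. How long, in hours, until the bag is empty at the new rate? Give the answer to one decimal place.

10.9 hours

Initial rate:
Dose = 9.4 mcg/kg/min × 94 kg = 883.6 mcg/min
883.6 mcg/min × 60 min/hr = 53016 mcg/hr
Concentration = 696 mg ÷ 250 mL = 2.784 mg/mL = 2784 mcg/mL
Rate = 53016 mcg/hr ÷ 2784 mcg/mL = 19.0431 mL/hr
Volume infused so far = 19.0431 mL/hr × 8.5 hr = 161.8664 mL
Volume remaining = 250 − 161.8664 = 88.13362 mL
New rate:
Dose = 4 mcg/kg/min × 94 kg = 376 mcg/min
376 mcg/min × 60 min/hr = 22560 mcg/hr
Rate = 22560 mcg/hr ÷ 2784 mcg/mL = 8.103448 mL/hr
Time remaining = 88.13362 mL ÷ 8.103448 mL/hr = 10.87606 hr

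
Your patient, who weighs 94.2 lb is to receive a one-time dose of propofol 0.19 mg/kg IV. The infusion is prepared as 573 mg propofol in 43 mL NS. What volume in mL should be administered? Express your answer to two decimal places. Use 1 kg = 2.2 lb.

Weight = 94.2 lb ÷ 2.2 lb/kg = 42.81818 kg
Dose = 0.19 mg/kg × 42.81818 kg = 8.135455 mg
Concentration = 573 mg ÷ 43 mL = 13.32558 mg/mL
Volume = 8.135455 mg ÷ 13.32558 mg/mL = 0.610514 mL

0.61 mL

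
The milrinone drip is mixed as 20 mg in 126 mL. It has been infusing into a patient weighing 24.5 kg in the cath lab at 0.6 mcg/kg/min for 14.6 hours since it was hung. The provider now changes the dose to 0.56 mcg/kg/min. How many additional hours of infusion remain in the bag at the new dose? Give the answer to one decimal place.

Initial rate:
Dose = 0.6 mcg/kg/min × 24.5 kg = 14.7 mcg/min
14.7 mcg/min × 60 min/hr = 882 mcg/hr
Concentration = 20 mg ÷ 126 mL = 0.1587302 mg/mL = 158.7302 mcg/mL
Rate = 882 mcg/hr ÷ 158.7302 mcg/mL = 5.5566 mL/hr
Volume infused so far = 5.5566 mL/hr × 14.6 hr = 81.12636 mL
Volume remaining = 126 − 81.12636 = 44.87364 mL
New rate:
Dose = 0.56 mcg/kg/min × 24.5 kg = 13.72 mcg/min
13.72 mcg/min × 60 min/hr = 823.2 mcg/hr
Rate = 823.2 mcg/hr ÷ 158.7302 mcg/mL = 5.18616 mL/hr
Time remaining = 44.87364 mL ÷ 5.18616 mL/hr = 8.652575 hr

8.7 hours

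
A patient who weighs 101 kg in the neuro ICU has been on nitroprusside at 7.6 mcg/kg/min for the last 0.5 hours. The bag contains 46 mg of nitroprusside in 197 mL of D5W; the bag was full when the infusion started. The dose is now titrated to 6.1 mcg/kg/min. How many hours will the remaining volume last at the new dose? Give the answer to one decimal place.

Initial rate:
Dose = 7.6 mcg/kg/min × 101 kg = 767.6 mcg/min
767.6 mcg/min × 60 min/hr = 46056 mcg/hr
Concentration = 46 mg ÷ 197 mL = 0.2335025 mg/mL = 233.5025 mcg/mL
Rate = 46056 mcg/hr ÷ 233.5025 mcg/mL = 197.2398 mL/hr
Volume infused so far = 197.2398 mL/hr × 0.5 hr = 98.61991 mL
Volume remaining = 197 − 98.61991 = 98.38009 mL
New rate:
Dose = 6.1 mcg/kg/min × 101 kg = 616.1 mcg/min
616.1 mcg/min × 60 min/hr = 36966 mcg/hr
Rate = 36966 mcg/hr ÷ 233.5025 mcg/mL = 158.3109 mL/hr
Time remaining = 98.38009 mL ÷ 158.3109 mL/hr = 0.6214359 hr

0.6 hours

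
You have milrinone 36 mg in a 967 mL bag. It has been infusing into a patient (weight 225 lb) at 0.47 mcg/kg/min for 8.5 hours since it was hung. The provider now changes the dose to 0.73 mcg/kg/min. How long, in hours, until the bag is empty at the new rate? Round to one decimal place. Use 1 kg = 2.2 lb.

2.6 hours

Initial rate:
Weight = 225 lb ÷ 2.2 lb/kg = 102.2727 kg
Dose = 0.47 mcg/kg/min × 102.2727 kg = 48.06818 mcg/min
48.06818 mcg/min × 60 min/hr = 2884.091 mcg/hr
Concentration = 36 mg ÷ 967 mL = 0.03722854 mg/mL = 37.22854 mcg/mL
Rate = 2884.091 mcg/hr ÷ 37.22854 mcg/mL = 77.46989 mL/hr
Volume infused so far = 77.46989 mL/hr × 8.5 hr = 658.494 mL
Volume remaining = 967 − 658.494 = 308.506 mL
New rate:
Dose = 0.73 mcg/kg/min × 102.2727 kg = 74.65909 mcg/min
74.65909 mcg/min × 60 min/hr = 4479.545 mcg/hr
Rate = 4479.545 mcg/hr ÷ 37.22854 mcg/mL = 120.3256 mL/hr
Time remaining = 308.506 mL ÷ 120.3256 mL/hr = 2.563927 hr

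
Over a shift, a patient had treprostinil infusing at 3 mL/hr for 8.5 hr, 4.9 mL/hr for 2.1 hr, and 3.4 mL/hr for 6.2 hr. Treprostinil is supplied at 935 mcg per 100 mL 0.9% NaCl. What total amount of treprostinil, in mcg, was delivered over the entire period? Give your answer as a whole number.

Concentration = 935 mcg ÷ 100 mL = 9.35 mcg/mL
Stage 1: 3 mL/hr × 8.5 hr = 25.5 mL → 25.5 mL × 9.35 mcg/mL = 238.425 mcg
Stage 2: 4.9 mL/hr × 2.1 hr = 10.29 mL → 10.29 mL × 9.35 mcg/mL = 96.2115 mcg
Stage 3: 3.4 mL/hr × 6.2 hr = 21.08 mL → 21.08 mL × 9.35 mcg/mL = 197.098 mcg
Total = 238.425 + 96.2115 + 197.098 = 531.7345 mcg

532 mcg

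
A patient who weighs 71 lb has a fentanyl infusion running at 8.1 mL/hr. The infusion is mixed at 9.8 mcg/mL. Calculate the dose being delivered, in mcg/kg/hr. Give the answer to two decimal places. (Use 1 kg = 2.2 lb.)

Weight = 71 lb ÷ 2.2 lb/kg = 32.27273 kg
Drug rate = 8.1 mL/hr × 9.8 mcg/mL = 79.38 mcg/hr
79.38 mcg/hr ÷ 32.27273 kg = 2.459662 mcg/kg/hr

2.46 mcg/kg/hr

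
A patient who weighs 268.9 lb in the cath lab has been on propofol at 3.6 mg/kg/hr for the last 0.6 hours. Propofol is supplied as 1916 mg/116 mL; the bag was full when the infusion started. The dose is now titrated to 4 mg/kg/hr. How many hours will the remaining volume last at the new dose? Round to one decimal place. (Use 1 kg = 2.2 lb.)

Initial rate:
Weight = 268.9 lb ÷ 2.2 lb/kg = 122.2273 kg
Dose = 3.6 mg/kg/hr × 122.2273 kg = 440.0182 mg/hr
Concentration = 1916 mg ÷ 116 mL = 16.51724 mg/mL
Rate = 440.0182 mg/hr ÷ 16.51724 mg/mL = 26.63993 mL/hr
Volume infused so far = 26.63993 mL/hr × 0.6 hr = 15.98396 mL
Volume remaining = 116 − 15.98396 = 100.016 mL
New rate:
Dose = 4 mg/kg/hr × 122.2273 kg = 488.9091 mg/hr
Rate = 488.9091 mg/hr ÷ 16.51724 mg/mL = 29.59992 mL/hr
Time remaining = 100.016 mL ÷ 29.59992 mL/hr = 3.378929 hr

3.4 hours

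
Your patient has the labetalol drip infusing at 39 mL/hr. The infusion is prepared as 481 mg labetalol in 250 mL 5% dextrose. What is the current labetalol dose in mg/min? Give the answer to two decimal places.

1.25 mg/min

Concentration = 481 mg ÷ 250 mL = 1.924 mg/mL
Drug rate = 39 mL/hr × 1.924 mg/mL = 75.036 mg/hr
75.036 mg/hr ÷ 60 min/hr = 1.2506 mg/min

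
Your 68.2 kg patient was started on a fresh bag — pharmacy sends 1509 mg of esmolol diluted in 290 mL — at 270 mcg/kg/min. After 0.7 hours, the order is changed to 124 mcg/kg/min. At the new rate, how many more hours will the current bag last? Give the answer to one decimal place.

1.4 hours

Initial rate:
Dose = 270 mcg/kg/min × 68.2 kg = 18414 mcg/min
18414 mcg/min × 60 min/hr = 1104840 mcg/hr
Concentration = 1509 mg ÷ 290 mL = 5.203448 mg/mL = 5203.448 mcg/mL
Rate = 1104840 mcg/hr ÷ 5203.448 mcg/mL = 212.3284 mL/hr
Volume infused so far = 212.3284 mL/hr × 0.7 hr = 148.6299 mL
Volume remaining = 290 − 148.6299 = 141.3701 mL
New rate:
Dose = 124 mcg/kg/min × 68.2 kg = 8456.8 mcg/min
8456.8 mcg/min × 60 min/hr = 507408 mcg/hr
Rate = 507408 mcg/hr ÷ 5203.448 mcg/mL = 97.5138 mL/hr
Time remaining = 141.3701 mL ÷ 97.5138 mL/hr = 1.449745 hr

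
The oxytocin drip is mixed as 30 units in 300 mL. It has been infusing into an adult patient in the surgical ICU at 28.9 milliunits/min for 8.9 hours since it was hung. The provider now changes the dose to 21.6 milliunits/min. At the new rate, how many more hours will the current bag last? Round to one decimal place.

Initial rate:
28.9 milliunits/min × 60 min/hr = 1734 milliunits/hr
Concentration = 30 units ÷ 300 mL = 0.1 units/mL = 100 milliunits/mL
Rate = 1734 milliunits/hr ÷ 100 milliunits/mL = 17.34 mL/hr
Volume infused so far = 17.34 mL/hr × 8.9 hr = 154.326 mL
Volume remaining = 300 − 154.326 = 145.674 mL
New rate:
21.6 milliunits/min × 60 min/hr = 1296 milliunits/hr
Rate = 1296 milliunits/hr ÷ 100 milliunits/mL = 12.96 mL/hr
Time remaining = 145.674 mL ÷ 12.96 mL/hr = 11.24028 hr

11.2 hours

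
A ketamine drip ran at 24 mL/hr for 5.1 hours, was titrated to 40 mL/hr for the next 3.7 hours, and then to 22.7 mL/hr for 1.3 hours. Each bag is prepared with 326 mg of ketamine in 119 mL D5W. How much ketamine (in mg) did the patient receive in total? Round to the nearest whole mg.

822 mg

Concentration = 326 mg ÷ 119 mL = 2.739496 mg/mL
Stage 1: 24 mL/hr × 5.1 hr = 122.4 mL → 122.4 mL × 2.739496 mg/mL = 335.3143 mg
Stage 2: 40 mL/hr × 3.7 hr = 148 mL → 148 mL × 2.739496 mg/mL = 405.4454 mg
Stage 3: 22.7 mL/hr × 1.3 hr = 29.51 mL → 29.51 mL × 2.739496 mg/mL = 80.84252 mg
Total = 335.3143 + 405.4454 + 80.84252 = 821.6022 mg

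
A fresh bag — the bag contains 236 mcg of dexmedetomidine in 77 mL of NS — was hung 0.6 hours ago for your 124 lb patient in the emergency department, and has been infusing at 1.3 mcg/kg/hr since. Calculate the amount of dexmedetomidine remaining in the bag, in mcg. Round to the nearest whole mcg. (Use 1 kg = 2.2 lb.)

Weight = 124 lb ÷ 2.2 lb/kg = 56.36364 kg
Dose = 1.3 mcg/kg/hr × 56.36364 kg = 73.27273 mcg/hr
Concentration = 236 mcg ÷ 77 mL = 3.064935 mcg/mL
Rate = 73.27273 mcg/hr ÷ 3.064935 mcg/mL = 23.90678 mL/hr
Volume infused = 23.90678 mL/hr × 0.6 hr = 14.34407 mL
Volume remaining = 77 − 14.34407 = 62.65593 mL
Drug remaining = 62.65593 mL × 3.064935 mcg/mL = 192.0364 mcg

192 mcg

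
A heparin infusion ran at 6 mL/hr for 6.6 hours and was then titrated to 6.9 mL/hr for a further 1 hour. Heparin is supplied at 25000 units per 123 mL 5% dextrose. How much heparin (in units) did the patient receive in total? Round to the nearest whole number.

9451 units

Concentration = 25000 units ÷ 123 mL = 203.252 units/mL
Stage 1: 6 mL/hr × 6.6 hr = 39.6 mL → 39.6 mL × 203.252 units/mL = 8048.78 units
Stage 2: 6.9 mL/hr × 1 hr = 6.9 mL → 6.9 mL × 203.252 units/mL = 1402.439 units
Total = 8048.78 + 1402.439 = 9451.22 units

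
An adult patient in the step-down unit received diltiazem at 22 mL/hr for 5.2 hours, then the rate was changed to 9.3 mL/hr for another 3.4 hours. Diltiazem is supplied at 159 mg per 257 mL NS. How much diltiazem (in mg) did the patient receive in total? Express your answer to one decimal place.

90.3 mg

Concentration = 159 mg ÷ 257 mL = 0.618677 mg/mL
Stage 1: 22 mL/hr × 5.2 hr = 114.4 mL → 114.4 mL × 0.618677 mg/mL = 70.77665 mg
Stage 2: 9.3 mL/hr × 3.4 hr = 31.62 mL → 31.62 mL × 0.618677 mg/mL = 19.56257 mg
Total = 70.77665 + 19.56257 = 90.33922 mg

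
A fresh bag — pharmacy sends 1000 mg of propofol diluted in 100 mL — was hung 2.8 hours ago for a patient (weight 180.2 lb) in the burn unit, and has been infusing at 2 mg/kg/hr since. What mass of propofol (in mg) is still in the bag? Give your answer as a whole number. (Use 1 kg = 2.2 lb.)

541 mg

Weight = 180.2 lb ÷ 2.2 lb/kg = 81.90909 kg
Dose = 2 mg/kg/hr × 81.90909 kg = 163.8182 mg/hr
Concentration = 1000 mg ÷ 100 mL = 10 mg/mL
Rate = 163.8182 mg/hr ÷ 10 mg/mL = 16.38182 mL/hr
Volume infused = 16.38182 mL/hr × 2.8 hr = 45.86909 mL
Volume remaining = 100 − 45.86909 = 54.13091 mL
Drug remaining = 54.13091 mL × 10 mg/mL = 541.3091 mg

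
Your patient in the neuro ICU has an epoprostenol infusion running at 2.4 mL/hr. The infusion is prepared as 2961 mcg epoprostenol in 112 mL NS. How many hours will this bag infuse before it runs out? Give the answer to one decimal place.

46.7 hours

Duration = 112 mL ÷ 2.4 mL/hr = 46.66667 hr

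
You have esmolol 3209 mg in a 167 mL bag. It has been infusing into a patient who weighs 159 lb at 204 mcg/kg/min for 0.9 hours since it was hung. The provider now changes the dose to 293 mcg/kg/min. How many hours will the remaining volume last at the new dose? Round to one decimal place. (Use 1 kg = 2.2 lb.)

Initial rate:
Weight = 159 lb ÷ 2.2 lb/kg = 72.27273 kg
Dose = 204 mcg/kg/min × 72.27273 kg = 14743.64 mcg/min
14743.64 mcg/min × 60 min/hr = 884618.2 mcg/hr
Concentration = 3209 mg ÷ 167 mL = 19.21557 mg/mL = 19215.57 mcg/mL
Rate = 884618.2 mcg/hr ÷ 19215.57 mcg/mL = 46.03653 mL/hr
Volume infused so far = 46.03653 mL/hr × 0.9 hr = 41.43288 mL
Volume remaining = 167 − 41.43288 = 125.5671 mL
New rate:
Dose = 293 mcg/kg/min × 72.27273 kg = 21175.91 mcg/min
21175.91 mcg/min × 60 min/hr = 1270555 mcg/hr
Rate = 1270555 mcg/hr ÷ 19215.57 mcg/mL = 66.1211 mL/hr
Time remaining = 125.5671 mL ÷ 66.1211 mL/hr = 1.899048 hr

1.9 hours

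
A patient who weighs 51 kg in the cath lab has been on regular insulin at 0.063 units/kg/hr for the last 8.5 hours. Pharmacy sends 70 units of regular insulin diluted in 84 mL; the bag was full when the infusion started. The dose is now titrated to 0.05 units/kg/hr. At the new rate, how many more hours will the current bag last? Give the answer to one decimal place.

Initial rate:
Dose = 0.063 units/kg/hr × 51 kg = 3.213 units/hr
Concentration = 70 units ÷ 84 mL = 0.8333333 units/mL
Rate = 3.213 units/hr ÷ 0.8333333 units/mL = 3.8556 mL/hr
Volume infused so far = 3.8556 mL/hr × 8.5 hr = 32.7726 mL
Volume remaining = 84 − 32.7726 = 51.2274 mL
New rate:
Dose = 0.05 units/kg/hr × 51 kg = 2.55 units/hr
Rate = 2.55 units/hr ÷ 0.8333333 units/mL = 3.06 mL/hr
Time remaining = 51.2274 mL ÷ 3.06 mL/hr = 16.74098 hr

16.7 hours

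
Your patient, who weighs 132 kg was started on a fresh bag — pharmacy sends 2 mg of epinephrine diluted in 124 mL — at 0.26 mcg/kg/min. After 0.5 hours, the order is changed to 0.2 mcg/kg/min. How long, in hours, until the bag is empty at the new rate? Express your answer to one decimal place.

Initial rate:
Dose = 0.26 mcg/kg/min × 132 kg = 34.32 mcg/min
34.32 mcg/min × 60 min/hr = 2059.2 mcg/hr
Concentration = 2 mg ÷ 124 mL = 0.01612903 mg/mL = 16.12903 mcg/mL
Rate = 2059.2 mcg/hr ÷ 16.12903 mcg/mL = 127.6704 mL/hr
Volume infused so far = 127.6704 mL/hr × 0.5 hr = 63.8352 mL
Volume remaining = 124 − 63.8352 = 60.1648 mL
New rate:
Dose = 0.2 mcg/kg/min × 132 kg = 26.4 mcg/min
26.4 mcg/min × 60 min/hr = 1584 mcg/hr
Rate = 1584 mcg/hr ÷ 16.12903 mcg/mL = 98.208 mL/hr
Time remaining = 60.1648 mL ÷ 98.208 mL/hr = 0.6126263 hr

0.6 hours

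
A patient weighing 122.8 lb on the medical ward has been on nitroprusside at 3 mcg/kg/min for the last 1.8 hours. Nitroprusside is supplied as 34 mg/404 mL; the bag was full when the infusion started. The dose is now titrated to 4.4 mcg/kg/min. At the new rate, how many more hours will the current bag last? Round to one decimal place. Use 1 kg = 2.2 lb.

Initial rate:
Weight = 122.8 lb ÷ 2.2 lb/kg = 55.81818 kg
Dose = 3 mcg/kg/min × 55.81818 kg = 167.4545 mcg/min
167.4545 mcg/min × 60 min/hr = 10047.27 mcg/hr
Concentration = 34 mg ÷ 404 mL = 0.08415842 mg/mL = 84.15842 mcg/mL
Rate = 10047.27 mcg/hr ÷ 84.15842 mcg/mL = 119.3852 mL/hr
Volume infused so far = 119.3852 mL/hr × 1.8 hr = 214.8934 mL
Volume remaining = 404 − 214.8934 = 189.1066 mL
New rate:
Dose = 4.4 mcg/kg/min × 55.81818 kg = 245.6 mcg/min
245.6 mcg/min × 60 min/hr = 14736 mcg/hr
Rate = 14736 mcg/hr ÷ 84.15842 mcg/mL = 175.0984 mL/hr
Time remaining = 189.1066 mL ÷ 175.0984 mL/hr = 1.080002 hr

1.1 hours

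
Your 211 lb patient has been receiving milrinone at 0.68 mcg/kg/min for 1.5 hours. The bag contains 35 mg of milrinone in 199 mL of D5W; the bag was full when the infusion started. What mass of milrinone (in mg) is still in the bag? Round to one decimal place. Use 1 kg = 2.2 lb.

Weight = 211 lb ÷ 2.2 lb/kg = 95.90909 kg
Dose = 0.68 mcg/kg/min × 95.90909 kg = 65.21818 mcg/min
65.21818 mcg/min × 60 min/hr = 3913.091 mcg/hr
Concentration = 35 mg ÷ 199 mL = 0.1758794 mg/mL = 175.8794 mcg/mL
Rate = 3913.091 mcg/hr ÷ 175.8794 mcg/mL = 22.24872 mL/hr
Volume infused = 22.24872 mL/hr × 1.5 hr = 33.37308 mL
Volume remaining = 199 − 33.37308 = 165.6269 mL
Drug remaining = 165.6269 mL × 175.8794 mcg/mL = 29130.36 mcg = 29.13036 mg

29.1 mg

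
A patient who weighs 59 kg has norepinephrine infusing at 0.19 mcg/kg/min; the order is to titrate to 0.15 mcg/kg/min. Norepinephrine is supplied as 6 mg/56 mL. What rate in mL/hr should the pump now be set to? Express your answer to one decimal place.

Dose = 0.15 mcg/kg/min × 59 kg = 8.85 mcg/min
8.85 mcg/min × 60 min/hr = 531 mcg/hr
Concentration = 6 mg ÷ 56 mL = 0.1071429 mg/mL = 107.1429 mcg/mL
Rate = 531 mcg/hr ÷ 107.1429 mcg/mL = 4.956 mL/hr

5.0 mL/hr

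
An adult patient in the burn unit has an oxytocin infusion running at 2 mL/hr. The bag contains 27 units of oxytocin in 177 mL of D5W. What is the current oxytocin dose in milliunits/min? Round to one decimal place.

5.1 milliunits/min

Concentration = 27 units ÷ 177 mL = 0.1525424 units/mL = 152.5424 milliunits/mL
Drug rate = 2 mL/hr × 152.5424 milliunits/mL = 305.0847 milliunits/hr
305.0847 milliunits/hr ÷ 60 min/hr = 5.084746 milliunits/min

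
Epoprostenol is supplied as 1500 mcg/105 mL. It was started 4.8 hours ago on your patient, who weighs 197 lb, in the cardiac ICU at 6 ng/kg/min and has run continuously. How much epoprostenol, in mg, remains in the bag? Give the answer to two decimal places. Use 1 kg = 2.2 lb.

Weight = 197 lb ÷ 2.2 lb/kg = 89.54545 kg
Dose = 6 ng/kg/min × 89.54545 kg = 537.2727 ng/min
537.2727 ng/min × 60 min/hr = 32236.36 ng/hr
Concentration = 1500 mcg ÷ 105 mL = 14.28571 mcg/mL = 14285.71 ng/mL
Rate = 32236.36 ng/hr ÷ 14285.71 ng/mL = 2.256545 mL/hr
Volume infused = 2.256545 mL/hr × 4.8 hr = 10.83142 mL
Volume remaining = 105 − 10.83142 = 94.16858 mL
Drug remaining = 94.16858 mL × 14285.71 ng/mL = 1345265 ng = 1.345265 mg

1.35 mg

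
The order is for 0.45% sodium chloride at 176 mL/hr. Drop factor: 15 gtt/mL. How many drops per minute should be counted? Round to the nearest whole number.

44 gtt/min

176 mL/hr ÷ 60 min/hr = 2.933333 mL/min
2.933333 mL/min × 15 gtt/mL = 44 gtt/min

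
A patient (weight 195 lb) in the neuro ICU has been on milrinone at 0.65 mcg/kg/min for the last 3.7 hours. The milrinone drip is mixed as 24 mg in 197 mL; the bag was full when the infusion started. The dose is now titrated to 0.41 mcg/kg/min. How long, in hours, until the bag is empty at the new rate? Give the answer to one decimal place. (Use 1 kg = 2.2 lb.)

Initial rate:
Weight = 195 lb ÷ 2.2 lb/kg = 88.63636 kg
Dose = 0.65 mcg/kg/min × 88.63636 kg = 57.61364 mcg/min
57.61364 mcg/min × 60 min/hr = 3456.818 mcg/hr
Concentration = 24 mg ÷ 197 mL = 0.1218274 mg/mL = 121.8274 mcg/mL
Rate = 3456.818 mcg/hr ÷ 121.8274 mcg/mL = 28.37472 mL/hr
Volume infused so far = 28.37472 mL/hr × 3.7 hr = 104.9864 mL
Volume remaining = 197 − 104.9864 = 92.01355 mL
New rate:
Dose = 0.41 mcg/kg/min × 88.63636 kg = 36.34091 mcg/min
36.34091 mcg/min × 60 min/hr = 2180.455 mcg/hr
Rate = 2180.455 mcg/hr ÷ 121.8274 mcg/mL = 17.8979 mL/hr
Time remaining = 92.01355 mL ÷ 17.8979 mL/hr = 5.141026 hr

5.1 hours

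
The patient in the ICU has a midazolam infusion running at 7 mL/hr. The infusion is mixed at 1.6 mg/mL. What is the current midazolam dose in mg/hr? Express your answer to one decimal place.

11.2 mg/hr

Drug rate = 7 mL/hr × 1.6 mg/mL = 11.2 mg/hr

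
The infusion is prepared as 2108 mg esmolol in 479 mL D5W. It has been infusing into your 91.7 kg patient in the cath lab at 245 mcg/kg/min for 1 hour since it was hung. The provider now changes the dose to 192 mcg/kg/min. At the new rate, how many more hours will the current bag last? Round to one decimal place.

Initial rate:
Dose = 245 mcg/kg/min × 91.7 kg = 22466.5 mcg/min
22466.5 mcg/min × 60 min/hr = 1347990 mcg/hr
Concentration = 2108 mg ÷ 479 mL = 4.400835 mg/mL = 4400.835 mcg/mL
Rate = 1347990 mcg/hr ÷ 4400.835 mcg/mL = 306.3032 mL/hr
Volume infused so far = 306.3032 mL/hr × 1 hr = 306.3032 mL
Volume remaining = 479 − 306.3032 = 172.6968 mL
New rate:
Dose = 192 mcg/kg/min × 91.7 kg = 17606.4 mcg/min
17606.4 mcg/min × 60 min/hr = 1056384 mcg/hr
Rate = 1056384 mcg/hr ÷ 4400.835 mcg/mL = 240.0417 mL/hr
Time remaining = 172.6968 mL ÷ 240.0417 mL/hr = 0.7194448 hr

0.7 hours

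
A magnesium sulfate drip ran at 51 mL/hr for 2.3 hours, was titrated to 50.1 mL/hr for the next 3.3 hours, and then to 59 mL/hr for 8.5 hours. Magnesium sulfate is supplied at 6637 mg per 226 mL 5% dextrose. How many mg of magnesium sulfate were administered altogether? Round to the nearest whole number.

Concentration = 6637 mg ÷ 226 mL = 29.36726 mg/mL
Stage 1: 51 mL/hr × 2.3 hr = 117.3 mL → 117.3 mL × 29.36726 mg/mL = 3444.779 mg
Stage 2: 50.1 mL/hr × 3.3 hr = 165.33 mL → 165.33 mL × 29.36726 mg/mL = 4855.289 mg
Stage 3: 59 mL/hr × 8.5 hr = 501.5 mL → 501.5 mL × 29.36726 mg/mL = 14727.68 mg
Total = 3444.779 + 4855.289 + 14727.68 = 23027.75 mg

23028 mg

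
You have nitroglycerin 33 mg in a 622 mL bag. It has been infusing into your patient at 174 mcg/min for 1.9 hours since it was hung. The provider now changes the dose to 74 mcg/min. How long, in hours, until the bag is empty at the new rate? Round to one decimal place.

3.0 hours

Initial rate:
174 mcg/min × 60 min/hr = 10440 mcg/hr
Concentration = 33 mg ÷ 622 mL = 0.05305466 mg/mL = 53.05466 mcg/mL
Rate = 10440 mcg/hr ÷ 53.05466 mcg/mL = 196.7782 mL/hr
Volume infused so far = 196.7782 mL/hr × 1.9 hr = 373.8785 mL
Volume remaining = 622 − 373.8785 = 248.1215 mL
New rate:
74 mcg/min × 60 min/hr = 4440 mcg/hr
Rate = 4440 mcg/hr ÷ 53.05466 mcg/mL = 83.68727 mL/hr
Time remaining = 248.1215 mL ÷ 83.68727 mL/hr = 2.964865 hr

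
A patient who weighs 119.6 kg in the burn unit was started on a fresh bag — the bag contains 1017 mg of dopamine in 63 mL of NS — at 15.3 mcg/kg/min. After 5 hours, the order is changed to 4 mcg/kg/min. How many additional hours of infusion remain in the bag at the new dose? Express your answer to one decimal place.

Initial rate:
Dose = 15.3 mcg/kg/min × 119.6 kg = 1829.88 mcg/min
1829.88 mcg/min × 60 min/hr = 109792.8 mcg/hr
Concentration = 1017 mg ÷ 63 mL = 16.14286 mg/mL = 16142.86 mcg/mL
Rate = 109792.8 mcg/hr ÷ 16142.86 mcg/mL = 6.801324 mL/hr
Volume infused so far = 6.801324 mL/hr × 5 hr = 34.00662 mL
Volume remaining = 63 − 34.00662 = 28.99338 mL
New rate:
Dose = 4 mcg/kg/min × 119.6 kg = 478.4 mcg/min
478.4 mcg/min × 60 min/hr = 28704 mcg/hr
Rate = 28704 mcg/hr ÷ 16142.86 mcg/mL = 1.778124 mL/hr
Time remaining = 28.99338 mL ÷ 1.778124 mL/hr = 16.3056 hr

16.3 hours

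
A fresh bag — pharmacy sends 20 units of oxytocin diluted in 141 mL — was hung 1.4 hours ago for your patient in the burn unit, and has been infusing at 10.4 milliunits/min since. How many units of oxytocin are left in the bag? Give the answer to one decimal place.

10.4 milliunits/min × 60 min/hr = 624 milliunits/hr
Concentration = 20 units ÷ 141 mL = 0.141844 units/mL = 141.844 milliunits/mL
Rate = 624 milliunits/hr ÷ 141.844 milliunits/mL = 4.3992 mL/hr
Volume infused = 4.3992 mL/hr × 1.4 hr = 6.15888 mL
Volume remaining = 141 − 6.15888 = 134.8411 mL
Drug remaining = 134.8411 mL × 141.844 milliunits/mL = 19126.4 milliunits = 19.1264 units

19.1 units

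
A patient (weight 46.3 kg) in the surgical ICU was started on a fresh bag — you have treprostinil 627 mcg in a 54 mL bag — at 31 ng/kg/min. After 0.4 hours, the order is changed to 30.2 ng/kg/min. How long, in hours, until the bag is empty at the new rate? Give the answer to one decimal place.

7.1 hours

Initial rate:
Dose = 31 ng/kg/min × 46.3 kg = 1435.3 ng/min
1435.3 ng/min × 60 min/hr = 86118 ng/hr
Concentration = 627 mcg ÷ 54 mL = 11.61111 mcg/mL = 11611.11 ng/mL
Rate = 86118 ng/hr ÷ 11611.11 ng/mL = 7.416861 mL/hr
Volume infused so far = 7.416861 mL/hr × 0.4 hr = 2.966744 mL
Volume remaining = 54 − 2.966744 = 51.03326 mL
New rate:
Dose = 30.2 ng/kg/min × 46.3 kg = 1398.26 ng/min
1398.26 ng/min × 60 min/hr = 83895.6 ng/hr
Rate = 83895.6 ng/hr ÷ 11611.11 ng/mL = 7.225458 mL/hr
Time remaining = 51.03326 mL ÷ 7.225458 mL/hr = 7.062978 hr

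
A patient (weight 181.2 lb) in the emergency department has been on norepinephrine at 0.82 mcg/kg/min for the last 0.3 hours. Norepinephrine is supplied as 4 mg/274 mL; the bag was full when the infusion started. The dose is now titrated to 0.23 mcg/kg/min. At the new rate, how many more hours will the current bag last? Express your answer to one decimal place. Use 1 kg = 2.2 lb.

Initial rate:
Weight = 181.2 lb ÷ 2.2 lb/kg = 82.36364 kg
Dose = 0.82 mcg/kg/min × 82.36364 kg = 67.53818 mcg/min
67.53818 mcg/min × 60 min/hr = 4052.291 mcg/hr
Concentration = 4 mg ÷ 274 mL = 0.01459854 mg/mL = 14.59854 mcg/mL
Rate = 4052.291 mcg/hr ÷ 14.59854 mcg/mL = 277.5819 mL/hr
Volume infused so far = 277.5819 mL/hr × 0.3 hr = 83.27458 mL
Volume remaining = 274 − 83.27458 = 190.7254 mL
New rate:
Dose = 0.23 mcg/kg/min × 82.36364 kg = 18.94364 mcg/min
18.94364 mcg/min × 60 min/hr = 1136.618 mcg/hr
Rate = 1136.618 mcg/hr ÷ 14.59854 mcg/mL = 77.85835 mL/hr
Time remaining = 190.7254 mL ÷ 77.85835 mL/hr = 2.449646 hr

2.4 hours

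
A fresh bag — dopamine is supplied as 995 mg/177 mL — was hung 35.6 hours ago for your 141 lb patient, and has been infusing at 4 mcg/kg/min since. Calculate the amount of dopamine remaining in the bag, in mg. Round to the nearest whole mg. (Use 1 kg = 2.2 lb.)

447 mg

Weight = 141 lb ÷ 2.2 lb/kg = 64.09091 kg
Dose = 4 mcg/kg/min × 64.09091 kg = 256.3636 mcg/min
256.3636 mcg/min × 60 min/hr = 15381.82 mcg/hr
Concentration = 995 mg ÷ 177 mL = 5.621469 mg/mL = 5621.469 mcg/mL
Rate = 15381.82 mcg/hr ÷ 5621.469 mcg/mL = 2.736263 mL/hr
Volume infused = 2.736263 mL/hr × 35.6 hr = 97.41097 mL
Volume remaining = 177 − 97.41097 = 79.58903 mL
Drug remaining = 79.58903 mL × 5621.469 mcg/mL = 447407.3 mcg = 447.4073 mg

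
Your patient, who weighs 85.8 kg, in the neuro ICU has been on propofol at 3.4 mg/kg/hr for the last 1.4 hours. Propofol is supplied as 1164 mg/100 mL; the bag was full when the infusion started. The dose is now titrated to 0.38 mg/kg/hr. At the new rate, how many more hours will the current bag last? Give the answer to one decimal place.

23.2 hours

Initial rate:
Dose = 3.4 mg/kg/hr × 85.8 kg = 291.72 mg/hr
Concentration = 1164 mg ÷ 100 mL = 11.64 mg/mL
Rate = 291.72 mg/hr ÷ 11.64 mg/mL = 25.06186 mL/hr
Volume infused so far = 25.06186 mL/hr × 1.4 hr = 35.0866 mL
Volume remaining = 100 − 35.0866 = 64.9134 mL
New rate:
Dose = 0.38 mg/kg/hr × 85.8 kg = 32.604 mg/hr
Rate = 32.604 mg/hr ÷ 11.64 mg/mL = 2.801031 mL/hr
Time remaining = 64.9134 mL ÷ 2.801031 mL/hr = 23.17483 hr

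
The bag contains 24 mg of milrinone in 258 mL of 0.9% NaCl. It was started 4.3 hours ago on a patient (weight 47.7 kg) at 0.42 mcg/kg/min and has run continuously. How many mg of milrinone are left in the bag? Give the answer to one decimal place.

Dose = 0.42 mcg/kg/min × 47.7 kg = 20.034 mcg/min
20.034 mcg/min × 60 min/hr = 1202.04 mcg/hr
Concentration = 24 mg ÷ 258 mL = 0.09302326 mg/mL = 93.02326 mcg/mL
Rate = 1202.04 mcg/hr ÷ 93.02326 mcg/mL = 12.92193 mL/hr
Volume infused = 12.92193 mL/hr × 4.3 hr = 55.5643 mL
Volume remaining = 258 − 55.5643 = 202.4357 mL
Drug remaining = 202.4357 mL × 93.02326 mcg/mL = 18831.23 mcg = 18.83123 mg

18.8 mg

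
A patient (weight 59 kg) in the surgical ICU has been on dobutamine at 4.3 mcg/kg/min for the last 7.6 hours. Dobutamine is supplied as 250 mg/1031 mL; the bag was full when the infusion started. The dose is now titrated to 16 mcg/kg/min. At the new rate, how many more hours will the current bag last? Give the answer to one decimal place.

2.4 hours

Initial rate:
Dose = 4.3 mcg/kg/min × 59 kg = 253.7 mcg/min
253.7 mcg/min × 60 min/hr = 15222 mcg/hr
Concentration = 250 mg ÷ 1031 mL = 0.242483 mg/mL = 242.483 mcg/mL
Rate = 15222 mcg/hr ÷ 242.483 mcg/mL = 62.77553 mL/hr
Volume infused so far = 62.77553 mL/hr × 7.6 hr = 477.094 mL
Volume remaining = 1031 − 477.094 = 553.906 mL
New rate:
Dose = 16 mcg/kg/min × 59 kg = 944 mcg/min
944 mcg/min × 60 min/hr = 56640 mcg/hr
Rate = 56640 mcg/hr ÷ 242.483 mcg/mL = 233.5834 mL/hr
Time remaining = 553.906 mL ÷ 233.5834 mL/hr = 2.371342 hr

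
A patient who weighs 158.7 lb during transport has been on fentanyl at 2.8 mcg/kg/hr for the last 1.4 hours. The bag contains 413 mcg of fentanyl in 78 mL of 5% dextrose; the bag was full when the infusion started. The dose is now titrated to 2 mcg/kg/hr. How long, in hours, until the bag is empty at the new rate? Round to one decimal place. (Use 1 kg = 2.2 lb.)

Initial rate:
Weight = 158.7 lb ÷ 2.2 lb/kg = 72.13636 kg
Dose = 2.8 mcg/kg/hr × 72.13636 kg = 201.9818 mcg/hr
Concentration = 413 mcg ÷ 78 mL = 5.294872 mcg/mL
Rate = 201.9818 mcg/hr ÷ 5.294872 mcg/mL = 38.14669 mL/hr
Volume infused so far = 38.14669 mL/hr × 1.4 hr = 53.40536 mL
Volume remaining = 78 − 53.40536 = 24.59464 mL
New rate:
Dose = 2 mcg/kg/hr × 72.13636 kg = 144.2727 mcg/hr
Rate = 144.2727 mcg/hr ÷ 5.294872 mcg/mL = 27.24763 mL/hr
Time remaining = 24.59464 mL ÷ 27.24763 mL/hr = 0.9026339 hr

0.9 hours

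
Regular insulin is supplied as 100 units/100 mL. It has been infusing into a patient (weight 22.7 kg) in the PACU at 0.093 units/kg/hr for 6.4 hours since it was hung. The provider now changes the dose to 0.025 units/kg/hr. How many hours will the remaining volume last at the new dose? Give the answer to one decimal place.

152.4 hours

Initial rate:
Dose = 0.093 units/kg/hr × 22.7 kg = 2.1111 units/hr
Concentration = 100 units ÷ 100 mL = 1 units/mL
Rate = 2.1111 units/hr ÷ 1 units/mL = 2.1111 mL/hr
Volume infused so far = 2.1111 mL/hr × 6.4 hr = 13.51104 mL
Volume remaining = 100 − 13.51104 = 86.48896 mL
New rate:
Dose = 0.025 units/kg/hr × 22.7 kg = 0.5675 units/hr
Rate = 0.5675 units/hr ÷ 1 units/mL = 0.5675 mL/hr
Time remaining = 86.48896 mL ÷ 0.5675 mL/hr = 152.4035 hr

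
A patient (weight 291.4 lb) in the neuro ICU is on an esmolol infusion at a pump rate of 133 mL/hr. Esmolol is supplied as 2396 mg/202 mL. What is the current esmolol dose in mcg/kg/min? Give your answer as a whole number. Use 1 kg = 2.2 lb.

Weight = 291.4 lb ÷ 2.2 lb/kg = 132.4545 kg
Concentration = 2396 mg ÷ 202 mL = 11.86139 mg/mL = 11861.39 mcg/mL
Drug rate = 133 mL/hr × 11861.39 mcg/mL = 1577564 mcg/hr
1577564 mcg/hr ÷ 60 min/hr = 26292.74 mcg/min
26292.74 mcg/min ÷ 132.4545 kg = 198.5039 mcg/kg/min

199 mcg/kg/min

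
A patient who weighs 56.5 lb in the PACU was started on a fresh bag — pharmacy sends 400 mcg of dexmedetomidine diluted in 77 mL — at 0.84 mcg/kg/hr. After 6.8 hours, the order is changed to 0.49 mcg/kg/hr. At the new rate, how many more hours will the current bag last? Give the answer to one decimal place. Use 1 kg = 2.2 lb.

20.1 hours

Initial rate:
Weight = 56.5 lb ÷ 2.2 lb/kg = 25.68182 kg
Dose = 0.84 mcg/kg/hr × 25.68182 kg = 21.57273 mcg/hr
Concentration = 400 mcg ÷ 77 mL = 5.194805 mcg/mL
Rate = 21.57273 mcg/hr ÷ 5.194805 mcg/mL = 4.15275 mL/hr
Volume infused so far = 4.15275 mL/hr × 6.8 hr = 28.2387 mL
Volume remaining = 77 − 28.2387 = 48.7613 mL
New rate:
Dose = 0.49 mcg/kg/hr × 25.68182 kg = 12.58409 mcg/hr
Rate = 12.58409 mcg/hr ÷ 5.194805 mcg/mL = 2.422437 mL/hr
Time remaining = 48.7613 mL ÷ 2.422437 mL/hr = 20.12902 hr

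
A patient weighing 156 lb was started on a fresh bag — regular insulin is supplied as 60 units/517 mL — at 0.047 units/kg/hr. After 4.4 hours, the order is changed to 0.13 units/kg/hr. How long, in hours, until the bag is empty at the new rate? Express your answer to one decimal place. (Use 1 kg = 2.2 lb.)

4.9 hours

Initial rate:
Weight = 156 lb ÷ 2.2 lb/kg = 70.90909 kg
Dose = 0.047 units/kg/hr × 70.90909 kg = 3.332727 units/hr
Concentration = 60 units ÷ 517 mL = 0.1160542 units/mL
Rate = 3.332727 units/hr ÷ 0.1160542 units/mL = 28.717 mL/hr
Volume infused so far = 28.717 mL/hr × 4.4 hr = 126.3548 mL
Volume remaining = 517 − 126.3548 = 390.6452 mL
New rate:
Dose = 0.13 units/kg/hr × 70.90909 kg = 9.218182 units/hr
Rate = 9.218182 units/hr ÷ 0.1160542 units/mL = 79.43 mL/hr
Time remaining = 390.6452 mL ÷ 79.43 mL/hr = 4.918107 hr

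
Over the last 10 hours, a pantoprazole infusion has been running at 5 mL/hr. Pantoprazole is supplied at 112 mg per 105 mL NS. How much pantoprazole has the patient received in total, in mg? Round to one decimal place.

53.3 mg

Concentration = 112 mg ÷ 105 mL = 1.066667 mg/mL
Drug rate = 5 mL/hr × 1.066667 mg/mL = 5.333333 mg/hr
Total = 5.333333 mg/hr × 10 hr = 53.33333 mg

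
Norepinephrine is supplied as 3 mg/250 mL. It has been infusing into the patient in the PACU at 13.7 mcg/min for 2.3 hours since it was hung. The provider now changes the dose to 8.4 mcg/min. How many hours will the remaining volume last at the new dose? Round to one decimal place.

Initial rate:
13.7 mcg/min × 60 min/hr = 822 mcg/hr
Concentration = 3 mg ÷ 250 mL = 0.012 mg/mL = 12 mcg/mL
Rate = 822 mcg/hr ÷ 12 mcg/mL = 68.5 mL/hr
Volume infused so far = 68.5 mL/hr × 2.3 hr = 157.55 mL
Volume remaining = 250 − 157.55 = 92.45 mL
New rate:
8.4 mcg/min × 60 min/hr = 504 mcg/hr
Rate = 504 mcg/hr ÷ 12 mcg/mL = 42 mL/hr
Time remaining = 92.45 mL ÷ 42 mL/hr = 2.20119 hr

2.2 hours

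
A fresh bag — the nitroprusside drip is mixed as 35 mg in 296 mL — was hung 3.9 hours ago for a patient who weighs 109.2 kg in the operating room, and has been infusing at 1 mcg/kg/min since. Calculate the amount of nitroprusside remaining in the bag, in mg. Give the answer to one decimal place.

9.4 mg

Dose = 1 mcg/kg/min × 109.2 kg = 109.2 mcg/min
109.2 mcg/min × 60 min/hr = 6552 mcg/hr
Concentration = 35 mg ÷ 296 mL = 0.1182432 mg/mL = 118.2432 mcg/mL
Rate = 6552 mcg/hr ÷ 118.2432 mcg/mL = 55.4112 mL/hr
Volume infused = 55.4112 mL/hr × 3.9 hr = 216.1037 mL
Volume remaining = 296 − 216.1037 = 79.89632 mL
Drug remaining = 79.89632 mL × 118.2432 mcg/mL = 9447.2 mcg = 9.4472 mg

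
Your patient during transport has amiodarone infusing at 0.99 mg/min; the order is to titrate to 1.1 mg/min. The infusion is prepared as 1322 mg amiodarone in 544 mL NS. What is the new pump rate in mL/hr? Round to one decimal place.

1.1 mg/min × 60 min/hr = 66 mg/hr
Concentration = 1322 mg ÷ 544 mL = 2.430147 mg/mL
Rate = 66 mg/hr ÷ 2.430147 mg/mL = 27.15885 mL/hr

27.2 mL/hr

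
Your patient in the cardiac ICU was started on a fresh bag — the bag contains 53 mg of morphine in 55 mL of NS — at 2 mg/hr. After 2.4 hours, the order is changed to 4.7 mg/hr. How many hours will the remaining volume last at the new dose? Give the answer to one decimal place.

10.3 hours

Initial rate:
Concentration = 53 mg ÷ 55 mL = 0.9636364 mg/mL
Rate = 2 mg/hr ÷ 0.9636364 mg/mL = 2.075472 mL/hr
Volume infused so far = 2.075472 mL/hr × 2.4 hr = 4.981132 mL
Volume remaining = 55 − 4.981132 = 50.01887 mL
New rate:
Rate = 4.7 mg/hr ÷ 0.9636364 mg/mL = 4.877358 mL/hr
Time remaining = 50.01887 mL ÷ 4.877358 mL/hr = 10.25532 hr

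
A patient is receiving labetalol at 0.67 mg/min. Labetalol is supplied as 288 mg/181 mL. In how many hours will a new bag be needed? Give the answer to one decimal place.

7.2 hours

0.67 mg/min × 60 min/hr = 40.2 mg/hr
Concentration = 288 mg ÷ 181 mL = 1.59116 mg/mL
Rate = 40.2 mg/hr ÷ 1.59116 mg/mL = 25.26458 mL/hr
Duration = 181 mL ÷ 25.26458 mL/hr = 7.164179 hr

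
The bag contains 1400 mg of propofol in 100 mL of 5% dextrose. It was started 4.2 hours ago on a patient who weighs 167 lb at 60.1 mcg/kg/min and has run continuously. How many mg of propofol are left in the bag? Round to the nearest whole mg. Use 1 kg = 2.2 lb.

Weight = 167 lb ÷ 2.2 lb/kg = 75.90909 kg
Dose = 60.1 mcg/kg/min × 75.90909 kg = 4562.136 mcg/min
4562.136 mcg/min × 60 min/hr = 273728.2 mcg/hr
Concentration = 1400 mg ÷ 100 mL = 14 mg/mL = 14000 mcg/mL
Rate = 273728.2 mcg/hr ÷ 14000 mcg/mL = 19.55201 mL/hr
Volume infused = 19.55201 mL/hr × 4.2 hr = 82.11845 mL
Volume remaining = 100 − 82.11845 = 17.88155 mL
Drug remaining = 17.88155 mL × 14000 mcg/mL = 250341.6 mcg = 250.3416 mg

250 mg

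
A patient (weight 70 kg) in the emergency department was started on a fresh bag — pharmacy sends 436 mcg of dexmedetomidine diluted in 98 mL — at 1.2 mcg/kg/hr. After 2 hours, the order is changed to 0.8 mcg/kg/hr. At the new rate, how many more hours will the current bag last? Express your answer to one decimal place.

4.8 hours

Initial rate:
Dose = 1.2 mcg/kg/hr × 70 kg = 84 mcg/hr
Concentration = 436 mcg ÷ 98 mL = 4.44898 mcg/mL
Rate = 84 mcg/hr ÷ 4.44898 mcg/mL = 18.88073 mL/hr
Volume infused so far = 18.88073 mL/hr × 2 hr = 37.76147 mL
Volume remaining = 98 − 37.76147 = 60.23853 mL
New rate:
Dose = 0.8 mcg/kg/hr × 70 kg = 56 mcg/hr
Rate = 56 mcg/hr ÷ 4.44898 mcg/mL = 12.58716 mL/hr
Time remaining = 60.23853 mL ÷ 12.58716 mL/hr = 4.785714 hr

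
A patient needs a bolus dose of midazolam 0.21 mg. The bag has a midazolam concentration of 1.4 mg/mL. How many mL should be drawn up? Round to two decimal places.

0.15 mL

Volume = 0.21 mg ÷ 1.4 mg/mL = 0.15 mL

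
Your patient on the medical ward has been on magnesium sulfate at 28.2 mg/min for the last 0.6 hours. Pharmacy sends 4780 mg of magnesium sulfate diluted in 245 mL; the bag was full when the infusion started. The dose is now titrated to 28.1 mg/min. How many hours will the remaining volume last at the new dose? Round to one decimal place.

2.2 hours

Initial rate:
28.2 mg/min × 60 min/hr = 1692 mg/hr
Concentration = 4780 mg ÷ 245 mL = 19.5102 mg/mL
Rate = 1692 mg/hr ÷ 19.5102 mg/mL = 86.72385 mL/hr
Volume infused so far = 86.72385 mL/hr × 0.6 hr = 52.03431 mL
Volume remaining = 245 − 52.03431 = 192.9657 mL
New rate:
28.1 mg/min × 60 min/hr = 1686 mg/hr
Rate = 1686 mg/hr ÷ 19.5102 mg/mL = 86.41632 mL/hr
Time remaining = 192.9657 mL ÷ 86.41632 mL/hr = 2.232977 hr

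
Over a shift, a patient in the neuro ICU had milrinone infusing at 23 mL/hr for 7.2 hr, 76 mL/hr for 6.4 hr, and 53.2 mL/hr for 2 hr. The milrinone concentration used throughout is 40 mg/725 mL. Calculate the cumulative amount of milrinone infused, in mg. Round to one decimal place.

41.8 mg

Concentration = 40 mg ÷ 725 mL = 0.05517241 mg/mL
Stage 1: 23 mL/hr × 7.2 hr = 165.6 mL → 165.6 mL × 0.05517241 mg/mL = 9.136552 mg
Stage 2: 76 mL/hr × 6.4 hr = 486.4 mL → 486.4 mL × 0.05517241 mg/mL = 26.83586 mg
Stage 3: 53.2 mL/hr × 2 hr = 106.4 mL → 106.4 mL × 0.05517241 mg/mL = 5.870345 mg
Total = 9.136552 + 26.83586 + 5.870345 = 41.84276 mg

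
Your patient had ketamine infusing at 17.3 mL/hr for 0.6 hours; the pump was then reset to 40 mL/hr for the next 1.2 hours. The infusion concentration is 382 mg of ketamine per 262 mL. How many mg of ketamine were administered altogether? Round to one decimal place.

Concentration = 382 mg ÷ 262 mL = 1.458015 mg/mL
Stage 1: 17.3 mL/hr × 0.6 hr = 10.38 mL → 10.38 mL × 1.458015 mg/mL = 15.1342 mg
Stage 2: 40 mL/hr × 1.2 hr = 48 mL → 48 mL × 1.458015 mg/mL = 69.98473 mg
Total = 15.1342 + 69.98473 = 85.11893 mg

85.1 mg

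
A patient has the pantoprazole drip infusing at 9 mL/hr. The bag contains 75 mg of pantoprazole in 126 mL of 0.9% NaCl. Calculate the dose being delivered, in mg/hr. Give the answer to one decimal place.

5.4 mg/hr

Concentration = 75 mg ÷ 126 mL = 0.5952381 mg/mL
Drug rate = 9 mL/hr × 0.5952381 mg/mL = 5.357143 mg/hr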